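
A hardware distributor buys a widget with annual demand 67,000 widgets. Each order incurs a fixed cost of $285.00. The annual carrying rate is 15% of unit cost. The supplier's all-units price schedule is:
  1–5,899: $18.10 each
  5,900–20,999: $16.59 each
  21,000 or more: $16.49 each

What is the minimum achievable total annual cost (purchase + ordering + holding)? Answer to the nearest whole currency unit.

Holding cost per unit per year at price C is H = 0.15·C.
Candidates are each tier's EOQ (if it falls in that tier) and each price-break quantity.
EOQ at $18.10 = 3750.5 (feasible in tier 1): TC = 67,000×$18.10 + (67,000/3750.5)×285 + (3750.5/2)×0.15×$18.10 = $1,222,882.62.
EOQ at $16.59 = 3917.5 < 5900, so use break Q=5900: TC = 67,000×$16.59 + (67,000/5900.0)×285 + (5900.0/2)×0.15×$16.59 = $1,122,107.52.
EOQ at $16.49 = 3929.3 < 21000, so use break Q=21000: TC = 67,000×$16.49 + (67,000/21000.0)×285 + (21000.0/2)×0.15×$16.49 = $1,131,711.04.
Lowest total cost among the candidates is at Q = 5900.0.

TC* ≈ $1,122,108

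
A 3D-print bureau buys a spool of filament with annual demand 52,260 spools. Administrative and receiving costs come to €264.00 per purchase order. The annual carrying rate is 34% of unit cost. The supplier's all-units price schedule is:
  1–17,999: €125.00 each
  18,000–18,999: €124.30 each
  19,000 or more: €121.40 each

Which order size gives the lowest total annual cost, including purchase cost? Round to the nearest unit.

Holding cost per unit per year at price C is H = 0.34·C.
Candidates are each tier's EOQ (if it falls in that tier) and each price-break quantity.
EOQ at €125.00 = 805.8 (feasible in tier 1): TC = 52,260×€125.00 + (52,260/805.8)×264 + (805.8/2)×0.34×€125.00 = €6,566,744.92.
EOQ at €124.30 = 808.0 < 18000, so use break Q=18000: TC = 52,260×€124.30 + (52,260/18000.0)×264 + (18000.0/2)×0.34×€124.30 = €6,877,042.48.
EOQ at €121.40 = 817.6 < 19000, so use break Q=19000: TC = 52,260×€121.40 + (52,260/19000.0)×264 + (19000.0/2)×0.34×€121.40 = €6,737,212.14.
Lowest total cost is €6,566,744.92 at Q = 805.8.

Q* ≈ 806 spools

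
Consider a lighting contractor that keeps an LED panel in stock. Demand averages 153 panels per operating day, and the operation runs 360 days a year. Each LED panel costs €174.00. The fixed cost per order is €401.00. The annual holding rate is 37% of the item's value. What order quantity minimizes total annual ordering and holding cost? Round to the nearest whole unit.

Q* ≈ 828 panels

Annual demand D = 153 × 360 = 55,080.
Holding cost H = 0.37 × €174.00 = €64.3800 per unit per year.
EOQ = √(2DS / H) = √(2 × 55,080 × 401 / 64.38).
= √(44,174,160 / 64.38) = √686,147.2507 ≈ 828.340.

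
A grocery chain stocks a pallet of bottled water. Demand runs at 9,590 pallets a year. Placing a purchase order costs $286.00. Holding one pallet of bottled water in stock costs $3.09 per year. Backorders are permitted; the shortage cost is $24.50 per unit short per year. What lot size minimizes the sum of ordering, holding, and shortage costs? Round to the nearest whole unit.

With planned backorders, Q* = √(2DS/H) · √((H+B)/B).
√(2DS/H) = √(2 × 9,590 × 286 / 3.09) = 1332.380.
√((H+B)/B) = √((3.09+24.5)/24.5) = 1.0612.
Q* ≈ 1413.907.

Q* ≈ 1,414 pallets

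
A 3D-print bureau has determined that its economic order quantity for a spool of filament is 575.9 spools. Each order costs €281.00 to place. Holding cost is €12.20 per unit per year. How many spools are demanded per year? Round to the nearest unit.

Invert the EOQ relation Q*² = 2DS/H.
From Q* = √(2DS/H): D = Q*²H / (2S) = 575.9² × 12.2 / (2 × 281) = 7199.754.

D ≈ 7,200 spools per year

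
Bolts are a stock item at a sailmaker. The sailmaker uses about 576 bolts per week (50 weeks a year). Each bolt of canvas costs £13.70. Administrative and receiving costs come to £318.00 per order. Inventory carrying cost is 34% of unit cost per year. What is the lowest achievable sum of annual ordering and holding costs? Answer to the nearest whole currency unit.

TC* ≈ £9,237

Annual demand D = 576 × 50 = 28,800.
Holding cost H = 0.34 × £13.70 = £4.6580 per unit per year.
Q* = √(2DS/H) = √(2 × 28,800 × 318 / 4.658) ≈ 1983.01.
At Q*, ordering cost (D/Q*)S equals holding cost (Q*/2)H, each = √(DSH/2).
Minimum total = √(2DSH) = √(2 × 28,800 × 318 × 4.658) ≈ 9236.864.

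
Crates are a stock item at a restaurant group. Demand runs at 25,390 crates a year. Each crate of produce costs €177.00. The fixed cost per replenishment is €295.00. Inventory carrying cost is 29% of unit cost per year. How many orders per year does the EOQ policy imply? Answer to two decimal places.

N ≈ 47.00 orders per year

Holding cost H = 0.29 × €177.00 = €51.3300 per unit per year.
The optimal lot size = √(2DS/H) = √(2 × 25,390 × 295 / 51.33) ≈ 540.22.
Orders per year = D / Q* = 25,390 / 540.22 ≈ 46.999.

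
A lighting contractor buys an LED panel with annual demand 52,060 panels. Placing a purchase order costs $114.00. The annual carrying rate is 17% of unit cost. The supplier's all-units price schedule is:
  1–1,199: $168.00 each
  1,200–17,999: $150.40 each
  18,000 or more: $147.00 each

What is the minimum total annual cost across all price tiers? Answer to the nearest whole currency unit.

Holding cost per unit per year at price C is H = 0.17·C.
Candidates are each tier's EOQ (if it falls in that tier) and each price-break quantity.
EOQ at $168.00 = 644.7 (feasible in tier 1): TC = 52,060×$168.00 + (52,060/644.7)×114 + (644.7/2)×0.17×$168.00 = $8,764,491.90.
EOQ at $150.40 = 681.4 < 1200, so use break Q=1200: TC = 52,060×$150.40 + (52,060/1200.0)×114 + (1200.0/2)×0.17×$150.40 = $7,850,110.50.
EOQ at $147.00 = 689.2 < 18000, so use break Q=18000: TC = 52,060×$147.00 + (52,060/18000.0)×114 + (18000.0/2)×0.17×$147.00 = $7,878,059.71.
Lowest total cost among the candidates is at Q = 1200.0.

TC* ≈ $7,850,110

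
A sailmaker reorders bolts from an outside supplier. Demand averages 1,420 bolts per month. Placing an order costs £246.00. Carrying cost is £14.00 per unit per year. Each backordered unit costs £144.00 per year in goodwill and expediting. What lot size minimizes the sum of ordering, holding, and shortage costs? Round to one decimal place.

Annual demand D = 1,420 × 12 = 17,040.
With planned backorders, Q* = √(2DS/H) · √((H+B)/B).
√(2DS/H) = √(2 × 17,040 × 246 / 14) = 773.844.
√((H+B)/B) = √((14+144)/144) = 1.0475.
Q* ≈ 810.589.

Q* ≈ 810.6 bolts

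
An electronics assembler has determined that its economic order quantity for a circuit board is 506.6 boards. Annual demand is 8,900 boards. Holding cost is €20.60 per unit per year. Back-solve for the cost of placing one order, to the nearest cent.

S ≈ €297.01

Invert the EOQ relation Q*² = 2DS/H.
From Q* = √(2DS/H): S = Q*²H / (2D) = 506.6² × 20.6 / (2 × 8,900) = 297.0145.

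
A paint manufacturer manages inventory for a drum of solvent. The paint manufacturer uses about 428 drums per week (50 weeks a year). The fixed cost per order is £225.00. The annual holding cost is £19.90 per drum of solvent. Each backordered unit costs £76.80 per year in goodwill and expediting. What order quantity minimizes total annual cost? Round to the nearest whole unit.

Q* ≈ 781 drums

Annual demand D = 428 × 50 = 21,400.
With planned backorders, Q* = √(2DS/H) · √((H+B)/B).
√(2DS/H) = √(2 × 21,400 × 225 / 19.9) = 695.643.
√((H+B)/B) = √((19.9+76.8)/76.8) = 1.1221.
Q* ≈ 780.583.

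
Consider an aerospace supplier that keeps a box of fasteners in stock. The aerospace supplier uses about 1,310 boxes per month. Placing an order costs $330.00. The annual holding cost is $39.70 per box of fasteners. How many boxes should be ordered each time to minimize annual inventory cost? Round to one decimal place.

Q* ≈ 511.2 boxes

Annual demand D = 1,310 × 12 = 15,720.
EOQ = √(2DS / H) = √(2 × 15,720 × 330 / 39.7).
= √(10,375,200 / 39.7) = √261,340.0504 ≈ 511.214.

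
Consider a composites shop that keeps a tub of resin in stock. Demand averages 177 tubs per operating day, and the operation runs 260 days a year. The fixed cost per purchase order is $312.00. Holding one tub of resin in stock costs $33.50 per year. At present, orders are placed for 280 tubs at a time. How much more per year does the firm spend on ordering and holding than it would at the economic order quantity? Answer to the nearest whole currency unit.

Annual demand D = 177 × 260 = 46,020.
EOQ = √(2DS/H) = √(2 × 46,020 × 312 / 33.5) ≈ 925.86.
Cost at Q* = (D/Q*)S + (Q*/2)H = √(2DSH) ≈ $31,016.16.
Cost at Q = 280: (46,020/280)×312 + (280/2)×33.5 = $51,279.43 + $4,690.00 = $55,969.43.
Excess = $55,969.43 − $31,016.16 = $24,953.27.

Extra cost ≈ $24,953 per year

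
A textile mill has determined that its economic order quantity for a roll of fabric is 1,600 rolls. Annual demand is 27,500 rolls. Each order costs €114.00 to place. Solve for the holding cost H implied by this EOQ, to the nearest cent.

Squaring Q* = √(2DS/H) gives Q*² = 2DS/H.
From Q* = √(2DS/H): H = 2DS / Q*² = 2 × 27,500 × 114 / 1,600² = 2.4492.

H ≈ €2.45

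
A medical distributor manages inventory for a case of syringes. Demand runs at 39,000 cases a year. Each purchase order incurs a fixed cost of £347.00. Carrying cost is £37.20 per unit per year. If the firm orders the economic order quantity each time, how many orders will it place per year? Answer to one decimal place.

EOQ = √(2DS/H) = √(2 × 39,000 × 347 / 37.2) ≈ 852.98.
Orders per year = D / Q* = 39,000 / 852.98 ≈ 45.722.

N ≈ 45.7 orders per year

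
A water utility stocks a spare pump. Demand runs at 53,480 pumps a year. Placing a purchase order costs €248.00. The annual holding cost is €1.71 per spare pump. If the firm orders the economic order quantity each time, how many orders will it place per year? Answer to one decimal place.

The optimal lot size = √(2DS/H) = √(2 × 53,480 × 248 / 1.71) ≈ 3938.57.
Orders per year = D / Q* = 53,480 / 3938.57 ≈ 13.579.

N ≈ 13.6 orders per year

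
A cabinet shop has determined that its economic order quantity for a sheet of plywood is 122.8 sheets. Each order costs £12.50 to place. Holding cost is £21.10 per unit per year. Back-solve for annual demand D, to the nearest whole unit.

D ≈ 12,727 sheets per year

Invert the EOQ relation Q*² = 2DS/H.
From Q* = √(2DS/H): D = Q*²H / (2S) = 122.8² × 21.1 / (2 × 12.5) = 12727.385.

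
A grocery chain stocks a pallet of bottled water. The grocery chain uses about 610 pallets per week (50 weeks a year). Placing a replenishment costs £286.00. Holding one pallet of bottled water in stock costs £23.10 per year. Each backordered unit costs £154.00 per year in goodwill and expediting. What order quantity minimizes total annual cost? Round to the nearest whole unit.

Annual demand D = 610 × 50 = 30,500.
With planned backorders, Q* = √(2DS/H) · √((H+B)/B).
√(2DS/H) = √(2 × 30,500 × 286 / 23.1) = 869.044.
√((H+B)/B) = √((23.1+154)/154) = 1.0724.
Q* ≈ 931.946.

Q* ≈ 932 pallets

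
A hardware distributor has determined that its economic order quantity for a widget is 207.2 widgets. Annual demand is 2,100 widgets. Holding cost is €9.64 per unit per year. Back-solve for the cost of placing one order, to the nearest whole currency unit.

S ≈ €99

Invert the EOQ relation Q*² = 2DS/H.
From Q* = √(2DS/H): S = Q*²H / (2D) = 207.2² × 9.64 / (2 × 2,100) = 98.5388.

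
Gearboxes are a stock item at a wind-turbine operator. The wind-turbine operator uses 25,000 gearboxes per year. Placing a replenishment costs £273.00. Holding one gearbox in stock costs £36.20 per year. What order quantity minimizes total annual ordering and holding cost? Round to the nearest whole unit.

EOQ = √(2DS / H) = √(2 × 25,000 × 273 / 36.2).
= √(13,650,000 / 36.2) = √377,071.8232 ≈ 614.062.

Q* ≈ 614 gearboxes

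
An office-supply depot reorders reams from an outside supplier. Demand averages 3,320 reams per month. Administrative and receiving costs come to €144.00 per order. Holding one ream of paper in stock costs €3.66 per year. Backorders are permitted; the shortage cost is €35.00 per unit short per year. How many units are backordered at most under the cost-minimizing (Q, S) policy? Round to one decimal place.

S* ≈ 176.2 reams

Annual demand D = 3,320 × 12 = 39,840.
With planned backorders, Q* = √(2DS/H) · √((H+B)/B).
√(2DS/H) = √(2 × 39,840 × 144 / 3.66) = 1770.579.
√((H+B)/B) = √((3.66+35)/35) = 1.0510.
Q* ≈ 1860.854.
S* = Q* · H/(H+B) = 1860.854 × 3.66/38.66 ≈ 176.170.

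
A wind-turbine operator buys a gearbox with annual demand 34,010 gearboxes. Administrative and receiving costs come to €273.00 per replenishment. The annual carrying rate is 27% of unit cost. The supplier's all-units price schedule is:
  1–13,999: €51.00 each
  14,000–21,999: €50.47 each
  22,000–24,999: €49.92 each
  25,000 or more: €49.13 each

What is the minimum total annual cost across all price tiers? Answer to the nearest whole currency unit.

Holding cost per unit per year at price C is H = 0.27·C.
For each price level, check whether its EOQ is feasible; otherwise the best quantity at that price is the breakpoint.
EOQ at €51.00 = 1161.3 (feasible in tier 1): TC = 34,010×€51.00 + (34,010/1161.3)×273 + (1161.3/2)×0.27×€51.00 = €1,750,500.67.
EOQ at €50.47 = 1167.4 < 14000, so use break Q=14000: TC = 34,010×€50.47 + (34,010/14000.0)×273 + (14000.0/2)×0.27×€50.47 = €1,812,536.20.
EOQ at €49.92 = 1173.8 < 22000, so use break Q=22000: TC = 34,010×€49.92 + (34,010/22000.0)×273 + (22000.0/2)×0.27×€49.92 = €1,846,463.63.
EOQ at €49.13 = 1183.2 < 25000, so use break Q=25000: TC = 34,010×€49.13 + (34,010/25000.0)×273 + (25000.0/2)×0.27×€49.13 = €1,837,096.44.
Lowest total cost among the candidates is at Q = 1161.3.

TC* ≈ €1,750,501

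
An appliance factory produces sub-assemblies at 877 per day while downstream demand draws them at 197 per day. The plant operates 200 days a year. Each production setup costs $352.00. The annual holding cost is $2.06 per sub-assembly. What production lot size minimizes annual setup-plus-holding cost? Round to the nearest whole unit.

Q* ≈ 4,167 sub-assemblies

Annual demand D = 197 × 200 = 39,400.
Production build-up factor (1 − d/p) = 1 − 197/877 = 0.7754.
Q* = √(2DS / (H(1 − d/p))) = √(2 × 39,400 × 352 / (2.06 × 0.7754)).
= √(27,737,600 / 1.5973) ≈ 4167.218.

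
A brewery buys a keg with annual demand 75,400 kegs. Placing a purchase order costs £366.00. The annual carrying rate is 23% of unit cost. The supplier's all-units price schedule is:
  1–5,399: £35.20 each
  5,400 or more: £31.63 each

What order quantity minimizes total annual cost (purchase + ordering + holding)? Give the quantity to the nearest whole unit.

Q* ≈ 5,400 kegs

Holding cost per unit per year at price C is H = 0.23·C.
Evaluate total cost at each tier's feasible EOQ or, if the EOQ is below the tier, at the tier's minimum quantity.
EOQ at £35.20 = 2611.0 (feasible in tier 1): TC = 75,400×£35.20 + (75,400/2611.0)×366 + (2611.0/2)×0.23×£35.20 = £2,675,218.61.
EOQ at £31.63 = 2754.4 < 5400, so use break Q=5400: TC = 75,400×£31.63 + (75,400/5400.0)×366 + (5400.0/2)×0.23×£31.63 = £2,409,654.67.
Lowest total cost is £2,409,654.67 at Q = 5400.0.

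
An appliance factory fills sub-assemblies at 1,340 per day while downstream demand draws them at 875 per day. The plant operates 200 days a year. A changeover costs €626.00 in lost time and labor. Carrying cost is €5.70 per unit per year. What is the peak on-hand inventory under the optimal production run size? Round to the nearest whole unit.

Annual demand D = 875 × 200 = 175,000.
Production build-up factor (1 − d/p) = 1 − 875/1,340 = 0.3470.
Q* = √(2DS / (H(1 − d/p))) = √(2 × 175,000 × 626 / (5.7 × 0.3470)).
= √(219,100,000 / 1.978) ≈ 10524.699.
Maximum inventory = Q*(1 − d/p) = 10524.699 × 0.3470 ≈ 3652.228.

I_max ≈ 3,652 sub-assemblies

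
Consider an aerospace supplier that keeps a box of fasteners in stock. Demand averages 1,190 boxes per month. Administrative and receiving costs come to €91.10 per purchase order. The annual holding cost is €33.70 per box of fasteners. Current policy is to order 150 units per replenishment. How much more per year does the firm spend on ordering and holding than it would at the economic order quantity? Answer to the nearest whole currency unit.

Extra cost ≈ €1,836 per year

Annual demand D = 1,190 × 12 = 14,280.
EOQ = √(2DS/H) = √(2 × 14,280 × 91.1 / 33.7) ≈ 277.86.
Cost at Q* = (D/Q*)S + (Q*/2)H = √(2DSH) ≈ €9,363.82.
Cost at Q = 150: (14,280/150)×91.1 + (150/2)×33.7 = €8,672.72 + €2,527.50 = €11,200.22.
Excess = €11,200.22 − €9,363.82 = €1,836.40.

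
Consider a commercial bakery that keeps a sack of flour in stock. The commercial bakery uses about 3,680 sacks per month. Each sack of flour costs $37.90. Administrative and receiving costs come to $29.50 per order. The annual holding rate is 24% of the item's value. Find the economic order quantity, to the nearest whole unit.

Q* ≈ 535 sacks

Annual demand D = 3,680 × 12 = 44,160.
Holding cost H = 0.24 × $37.90 = $9.0960 per unit per year.
EOQ = √(2DS / H) = √(2 × 44,160 × 29.5 / 9.096).
= √(2,605,440 / 9.096) = √286,437.9947 ≈ 535.199.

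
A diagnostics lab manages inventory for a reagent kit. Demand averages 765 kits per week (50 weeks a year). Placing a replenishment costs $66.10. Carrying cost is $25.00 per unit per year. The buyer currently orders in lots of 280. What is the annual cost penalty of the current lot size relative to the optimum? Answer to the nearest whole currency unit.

Annual demand D = 765 × 50 = 38,250.
EOQ = √(2DS/H) = √(2 × 38,250 × 66.1 / 25) ≈ 449.74.
Cost at Q* = (D/Q*)S + (Q*/2)H = √(2DSH) ≈ $11,243.50.
Cost at Q = 280: (38,250/280)×66.1 + (280/2)×25 = $9,029.73 + $3,500.00 = $12,529.73.
Excess = $12,529.73 − $11,243.50 = $1,286.23.

Extra cost ≈ $1,286 per year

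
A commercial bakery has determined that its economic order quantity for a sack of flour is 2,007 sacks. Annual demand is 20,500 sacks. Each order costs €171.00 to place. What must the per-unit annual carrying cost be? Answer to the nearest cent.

H ≈ €1.74

Invert the EOQ relation Q*² = 2DS/H.
From Q* = √(2DS/H): H = 2DS / Q*² = 2 × 20,500 × 171 / 2,007² = 1.7405.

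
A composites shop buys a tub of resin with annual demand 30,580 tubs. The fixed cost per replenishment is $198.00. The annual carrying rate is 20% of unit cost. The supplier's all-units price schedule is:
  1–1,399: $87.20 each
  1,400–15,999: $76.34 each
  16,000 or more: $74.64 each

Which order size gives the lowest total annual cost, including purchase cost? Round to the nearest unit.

Q* ≈ 1,400 tubs

Holding cost per unit per year at price C is H = 0.20·C.
Candidates are each tier's EOQ (if it falls in that tier) and each price-break quantity.
EOQ at $87.20 = 833.3 (feasible in tier 1): TC = 30,580×$87.20 + (30,580/833.3)×198 + (833.3/2)×0.20×$87.20 = $2,681,108.47.
EOQ at $76.34 = 890.6 < 1400, so use break Q=1400: TC = 30,580×$76.34 + (30,580/1400.0)×198 + (1400.0/2)×0.20×$76.34 = $2,349,489.69.
EOQ at $74.64 = 900.7 < 16000, so use break Q=16000: TC = 30,580×$74.64 + (30,580/16000.0)×198 + (16000.0/2)×0.20×$74.64 = $2,402,293.63.
Lowest total cost is $2,349,489.69 at Q = 1400.0.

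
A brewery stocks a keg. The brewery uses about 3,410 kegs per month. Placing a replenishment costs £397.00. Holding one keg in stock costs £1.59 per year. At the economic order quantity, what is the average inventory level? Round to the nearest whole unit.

Annual demand D = 3,410 × 12 = 40,920.
The optimal lot size = √(2DS/H) = √(2 × 40,920 × 397 / 1.59) ≈ 4520.43.
Average inventory = Q*/2 ≈ 4520.43 / 2 = 2260.214.

Average inventory ≈ 2,260 kegs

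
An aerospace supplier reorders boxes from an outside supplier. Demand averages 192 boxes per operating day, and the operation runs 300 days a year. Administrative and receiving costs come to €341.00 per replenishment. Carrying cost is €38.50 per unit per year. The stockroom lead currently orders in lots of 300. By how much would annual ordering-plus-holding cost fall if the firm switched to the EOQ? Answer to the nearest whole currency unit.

Annual demand D = 192 × 300 = 57,600.
EOQ = √(2DS/H) = √(2 × 57,600 × 341 / 38.5) ≈ 1010.12.
Cost at Q* = (D/Q*)S + (Q*/2)H = √(2DSH) ≈ €38,889.63.
Cost at Q = 300: (57,600/300)×341 + (300/2)×38.5 = €65,472.00 + €5,775.00 = €71,247.00.
Excess = €71,247.00 − €38,889.63 = €32,357.37.

Extra cost ≈ €32,357 per year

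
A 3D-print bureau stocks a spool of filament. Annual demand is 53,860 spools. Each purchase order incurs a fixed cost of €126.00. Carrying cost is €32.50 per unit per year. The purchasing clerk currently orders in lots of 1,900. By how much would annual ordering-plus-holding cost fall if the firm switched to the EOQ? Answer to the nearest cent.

EOQ = √(2DS/H) = √(2 × 53,860 × 126 / 32.5) ≈ 646.24.
Cost at Q* = (D/Q*)S + (Q*/2)H = √(2DSH) ≈ €21,002.70.
Cost at Q = 1,900: (53,860/1,900)×126 + (1,900/2)×32.5 = €3,571.77 + €30,875.00 = €34,446.77.
Excess = €34,446.77 − €21,002.70 = €13,444.07.

Extra cost ≈ €13,444.07 per year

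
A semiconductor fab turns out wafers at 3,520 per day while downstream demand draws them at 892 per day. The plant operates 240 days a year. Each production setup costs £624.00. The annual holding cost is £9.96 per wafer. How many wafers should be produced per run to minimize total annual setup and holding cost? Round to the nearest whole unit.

Q* ≈ 5,994 wafers

Annual demand D = 892 × 240 = 214,080.
Production build-up factor (1 − d/p) = 1 − 892/3,520 = 0.7466.
Q* = √(2DS / (H(1 − d/p))) = √(2 × 214,080 × 624 / (9.96 × 0.7466)).
= √(267,171,840 / 7.436) ≈ 5994.105.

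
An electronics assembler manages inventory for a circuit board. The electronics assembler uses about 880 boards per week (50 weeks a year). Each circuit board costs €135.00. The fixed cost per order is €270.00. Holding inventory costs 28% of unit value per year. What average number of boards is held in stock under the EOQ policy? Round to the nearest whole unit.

Annual demand D = 880 × 50 = 44,000.
Holding cost H = 0.28 × €135.00 = €37.8000 per unit per year.
EOQ = √(2DS/H) = √(2 × 44,000 × 270 / 37.8) ≈ 792.82.
Average inventory = Q*/2 ≈ 792.82 / 2 = 396.412.

Average inventory ≈ 396 boards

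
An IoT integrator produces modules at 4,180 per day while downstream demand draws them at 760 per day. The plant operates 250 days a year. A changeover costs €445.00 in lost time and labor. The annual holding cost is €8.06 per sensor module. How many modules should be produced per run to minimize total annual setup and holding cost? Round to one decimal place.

Annual demand D = 760 × 250 = 190,000.
Production build-up factor (1 − d/p) = 1 − 760/4,180 = 0.8182.
Q* = √(2DS / (H(1 − d/p))) = √(2 × 190,000 × 445 / (8.06 × 0.8182)).
= √(169,100,000 / 6.5945) ≈ 5063.833.

Q* ≈ 5,063.8 modules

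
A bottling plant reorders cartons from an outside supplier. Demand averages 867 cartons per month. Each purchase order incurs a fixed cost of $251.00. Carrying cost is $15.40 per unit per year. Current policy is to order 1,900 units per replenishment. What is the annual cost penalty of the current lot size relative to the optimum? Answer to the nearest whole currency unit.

Annual demand D = 867 × 12 = 10,404.
EOQ = √(2DS/H) = √(2 × 10,404 × 251 / 15.4) ≈ 582.36.
Cost at Q* = (D/Q*)S + (Q*/2)H = √(2DSH) ≈ $8,968.35.
Cost at Q = 1,900: (10,404/1,900)×251 + (1,900/2)×15.4 = $1,374.42 + $14,630.00 = $16,004.42.
Excess = $16,004.42 − $8,968.35 = $7,036.08.

Extra cost ≈ $7,036 per year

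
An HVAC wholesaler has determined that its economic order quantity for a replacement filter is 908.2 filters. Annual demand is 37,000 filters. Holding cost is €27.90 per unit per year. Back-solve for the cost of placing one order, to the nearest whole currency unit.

S ≈ €311

Invert the EOQ relation Q*² = 2DS/H.
From Q* = √(2DS/H): S = Q*²H / (2D) = 908.2² × 27.9 / (2 × 37,000) = 310.9822.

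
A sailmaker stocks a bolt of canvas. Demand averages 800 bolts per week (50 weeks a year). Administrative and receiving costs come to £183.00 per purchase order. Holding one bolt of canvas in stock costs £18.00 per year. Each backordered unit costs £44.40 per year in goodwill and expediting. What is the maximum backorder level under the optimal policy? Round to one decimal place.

Annual demand D = 800 × 50 = 40,000.
With planned backorders, Q* = √(2DS/H) · √((H+B)/B).
√(2DS/H) = √(2 × 40,000 × 183 / 18) = 901.850.
√((H+B)/B) = √((18+44.4)/44.4) = 1.1855.
Q* ≈ 1069.141.
S* = Q* · H/(H+B) = 1069.141 × 18/62.4 ≈ 308.406.

S* ≈ 308.4 bolts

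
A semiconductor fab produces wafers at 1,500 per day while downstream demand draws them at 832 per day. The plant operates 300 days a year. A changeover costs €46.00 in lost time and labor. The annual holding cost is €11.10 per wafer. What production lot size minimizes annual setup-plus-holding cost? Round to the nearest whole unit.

Annual demand D = 832 × 300 = 249,600.
Production build-up factor (1 − d/p) = 1 − 832/1,500 = 0.4453.
Q* = √(2DS / (H(1 − d/p))) = √(2 × 249,600 × 46 / (11.1 × 0.4453)).
= √(22,963,200 / 4.9432) ≈ 2155.322.

Q* ≈ 2,155 wafers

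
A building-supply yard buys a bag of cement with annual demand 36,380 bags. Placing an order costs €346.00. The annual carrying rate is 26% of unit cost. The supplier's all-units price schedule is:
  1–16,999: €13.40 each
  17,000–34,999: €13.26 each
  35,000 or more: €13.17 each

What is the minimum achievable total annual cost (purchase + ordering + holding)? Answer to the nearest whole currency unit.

TC* ≈ €496,857

Holding cost per unit per year at price C is H = 0.26·C.
Evaluate total cost at each tier's feasible EOQ or, if the EOQ is below the tier, at the tier's minimum quantity.
EOQ at €13.40 = 2688.1 (feasible in tier 1): TC = 36,380×€13.40 + (36,380/2688.1)×346 + (2688.1/2)×0.26×€13.40 = €496,857.34.
EOQ at €13.26 = 2702.3 < 17000, so use break Q=17000: TC = 36,380×€13.26 + (36,380/17000.0)×346 + (17000.0/2)×0.26×€13.26 = €512,443.84.
EOQ at €13.17 = 2711.5 < 35000, so use break Q=35000: TC = 36,380×€13.17 + (36,380/35000.0)×346 + (35000.0/2)×0.26×€13.17 = €539,407.74.
Lowest total cost among the candidates is at Q = 2688.1.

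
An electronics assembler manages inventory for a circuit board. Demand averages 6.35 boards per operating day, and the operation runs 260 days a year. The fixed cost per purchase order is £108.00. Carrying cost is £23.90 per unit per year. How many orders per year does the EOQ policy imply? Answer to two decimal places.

Annual demand D = 6.35 × 260 = 1,651.
The optimal lot size = √(2DS/H) = √(2 × 1,651 × 108 / 23.9) ≈ 122.15.
Orders per year = D / Q* = 1,651 / 122.15 ≈ 13.516.

N ≈ 13.52 orders per year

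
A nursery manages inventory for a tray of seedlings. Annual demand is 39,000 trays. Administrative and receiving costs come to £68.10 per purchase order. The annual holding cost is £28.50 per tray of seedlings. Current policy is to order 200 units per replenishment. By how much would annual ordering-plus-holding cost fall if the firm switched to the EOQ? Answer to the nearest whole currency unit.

EOQ = √(2DS/H) = √(2 × 39,000 × 68.1 / 28.5) ≈ 431.72.
Cost at Q* = (D/Q*)S + (Q*/2)H = √(2DSH) ≈ £12,303.91.
Cost at Q = 200: (39,000/200)×68.1 + (200/2)×28.5 = £13,279.50 + £2,850.00 = £16,129.50.
Excess = £16,129.50 − £12,303.91 = £3,825.59.

Extra cost ≈ £3,826 per year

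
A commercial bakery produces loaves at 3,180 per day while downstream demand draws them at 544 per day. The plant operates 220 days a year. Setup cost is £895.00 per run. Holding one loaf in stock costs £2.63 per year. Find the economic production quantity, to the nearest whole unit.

Annual demand D = 544 × 220 = 119,680.
Production build-up factor (1 − d/p) = 1 − 544/3,180 = 0.8289.
Q* = √(2DS / (H(1 − d/p))) = √(2 × 119,680 × 895 / (2.63 × 0.8289)).
= √(214,227,200 / 2.1801) ≈ 9912.890.

Q* ≈ 9,913 loaves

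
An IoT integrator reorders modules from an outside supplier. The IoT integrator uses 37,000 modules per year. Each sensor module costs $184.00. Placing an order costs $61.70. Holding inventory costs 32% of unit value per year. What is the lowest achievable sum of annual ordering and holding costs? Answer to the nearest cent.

TC* ≈ $16,396.17

Holding cost H = 0.32 × $184.00 = $58.8800 per unit per year.
Q* = √(2DS/H) = √(2 × 37,000 × 61.7 / 58.88) ≈ 278.47.
At the optimum the two cost components are equal, so total cost = 2·(Q*/2)H = Q*·H.
Minimum total = √(2DSH) = √(2 × 37,000 × 61.7 × 58.88) ≈ 16396.167.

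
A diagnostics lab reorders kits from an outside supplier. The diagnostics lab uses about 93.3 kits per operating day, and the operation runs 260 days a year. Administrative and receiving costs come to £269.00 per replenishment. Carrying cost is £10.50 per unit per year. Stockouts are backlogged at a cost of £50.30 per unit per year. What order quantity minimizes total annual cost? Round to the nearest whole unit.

Annual demand D = 93.3 × 260 = 24,258.
With planned backorders, Q* = √(2DS/H) · √((H+B)/B).
√(2DS/H) = √(2 × 24,258 × 269 / 10.5) = 1114.869.
√((H+B)/B) = √((10.5+50.3)/50.3) = 1.0994.
Q* ≈ 1225.721.

Q* ≈ 1,226 kits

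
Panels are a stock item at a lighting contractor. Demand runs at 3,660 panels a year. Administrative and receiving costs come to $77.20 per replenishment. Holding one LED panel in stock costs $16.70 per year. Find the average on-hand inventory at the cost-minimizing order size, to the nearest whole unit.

EOQ = √(2DS/H) = √(2 × 3,660 × 77.2 / 16.7) ≈ 183.95.
Average inventory = Q*/2 ≈ 183.95 / 2 = 91.976.

Average inventory ≈ 92 panels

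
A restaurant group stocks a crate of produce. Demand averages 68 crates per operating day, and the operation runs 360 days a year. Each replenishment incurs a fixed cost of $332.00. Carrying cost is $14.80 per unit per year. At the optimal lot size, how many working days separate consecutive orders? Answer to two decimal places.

T ≈ 15.41 days

Annual demand D = 68 × 360 = 24,480.
EOQ = √(2DS/H) = √(2 × 24,480 × 332 / 14.8) ≈ 1047.99.
Cycle time = Q*/D × 360 = 1047.99 / 24,480 × 360 ≈ 15.412 days.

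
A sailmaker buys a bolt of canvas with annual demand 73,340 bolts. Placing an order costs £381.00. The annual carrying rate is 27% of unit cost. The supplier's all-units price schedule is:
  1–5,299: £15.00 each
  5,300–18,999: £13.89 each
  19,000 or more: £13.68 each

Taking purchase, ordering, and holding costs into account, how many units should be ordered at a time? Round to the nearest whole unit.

Q* ≈ 5,300 bolts

Holding cost per unit per year at price C is H = 0.27·C.
Candidates are each tier's EOQ (if it falls in that tier) and each price-break quantity.
EOQ at £15.00 = 3714.7 (feasible in tier 1): TC = 73,340×£15.00 + (73,340/3714.7)×381 + (3714.7/2)×0.27×£15.00 = £1,115,144.42.
EOQ at £13.89 = 3860.2 < 5300, so use break Q=5300: TC = 73,340×£13.89 + (73,340/5300.0)×381 + (5300.0/2)×0.27×£13.89 = £1,033,903.07.
EOQ at £13.68 = 3889.8 < 19000, so use break Q=19000: TC = 73,340×£13.68 + (73,340/19000.0)×381 + (19000.0/2)×0.27×£13.68 = £1,039,851.06.
Lowest total cost is £1,033,903.07 at Q = 5300.0.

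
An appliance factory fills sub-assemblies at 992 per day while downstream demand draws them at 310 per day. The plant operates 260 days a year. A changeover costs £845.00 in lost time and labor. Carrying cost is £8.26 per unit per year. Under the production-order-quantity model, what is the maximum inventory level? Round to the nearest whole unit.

I_max ≈ 3,367 sub-assemblies

Annual demand D = 310 × 260 = 80,600.
Production build-up factor (1 − d/p) = 1 − 310/992 = 0.6875.
Q* = √(2DS / (H(1 − d/p))) = √(2 × 80,600 × 845 / (8.26 × 0.6875)).
= √(136,214,000 / 5.6787) ≈ 4897.613.
Maximum inventory = Q*(1 − d/p) = 4897.613 × 0.6875 ≈ 3367.109.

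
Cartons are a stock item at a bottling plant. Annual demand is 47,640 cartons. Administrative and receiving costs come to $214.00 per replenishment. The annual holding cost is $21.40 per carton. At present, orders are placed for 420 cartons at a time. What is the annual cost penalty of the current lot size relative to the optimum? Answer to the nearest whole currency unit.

EOQ = √(2DS/H) = √(2 × 47,640 × 214 / 21.4) ≈ 976.11.
Cost at Q* = (D/Q*)S + (Q*/2)H = √(2DSH) ≈ $20,888.86.
Cost at Q = 420: (47,640/420)×214 + (420/2)×21.4 = $24,273.71 + $4,494.00 = $28,767.71.
Excess = $28,767.71 − $20,888.86 = $7,878.86.

Extra cost ≈ $7,879 per year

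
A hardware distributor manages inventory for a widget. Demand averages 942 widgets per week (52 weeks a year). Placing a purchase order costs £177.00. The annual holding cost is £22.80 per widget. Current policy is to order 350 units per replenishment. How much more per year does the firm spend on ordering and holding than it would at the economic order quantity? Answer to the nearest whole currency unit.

Annual demand D = 942 × 52 = 48,984.
EOQ = √(2DS/H) = √(2 × 48,984 × 177 / 22.8) ≈ 872.09.
Cost at Q* = (D/Q*)S + (Q*/2)H = √(2DSH) ≈ £19,883.65.
Cost at Q = 350: (48,984/350)×177 + (350/2)×22.8 = £24,771.91 + £3,990.00 = £28,761.91.
Excess = £28,761.91 − £19,883.65 = £8,878.26.

Extra cost ≈ £8,878 per year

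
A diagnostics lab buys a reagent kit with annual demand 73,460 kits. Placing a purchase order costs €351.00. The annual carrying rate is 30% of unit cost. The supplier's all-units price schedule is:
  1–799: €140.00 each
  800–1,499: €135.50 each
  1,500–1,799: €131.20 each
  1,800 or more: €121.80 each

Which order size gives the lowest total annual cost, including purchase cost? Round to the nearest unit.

Holding cost per unit per year at price C is H = 0.30·C.
Candidates are each tier's EOQ (if it falls in that tier) and each price-break quantity.
Tier 1 (€140.00): EOQ = 1108.1 exceeds tier's upper bound 799, so this tier is dominated.
EOQ at €135.50 = 1126.3 (feasible in tier 2): TC = 73,460×€135.50 + (73,460/1126.3)×351 + (1126.3/2)×0.30×€135.50 = €9,999,615.11.
EOQ at €131.20 = 1144.6 < 1500, so use break Q=1500: TC = 73,460×€131.20 + (73,460/1500.0)×351 + (1500.0/2)×0.30×€131.20 = €9,684,661.64.
EOQ at €121.80 = 1188.0 < 1800, so use break Q=1800: TC = 73,460×€121.80 + (73,460/1800.0)×351 + (1800.0/2)×0.30×€121.80 = €8,994,638.70.
Lowest total cost is €8,994,638.70 at Q = 1800.0.

Q* ≈ 1,800 kits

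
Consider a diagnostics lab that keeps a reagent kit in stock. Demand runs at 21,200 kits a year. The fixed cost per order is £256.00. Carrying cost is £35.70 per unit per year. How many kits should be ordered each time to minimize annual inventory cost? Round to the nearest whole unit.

Q* ≈ 551 kits

EOQ = √(2DS / H) = √(2 × 21,200 × 256 / 35.7).
= √(10,854,400 / 35.7) = √304,044.8179 ≈ 551.403.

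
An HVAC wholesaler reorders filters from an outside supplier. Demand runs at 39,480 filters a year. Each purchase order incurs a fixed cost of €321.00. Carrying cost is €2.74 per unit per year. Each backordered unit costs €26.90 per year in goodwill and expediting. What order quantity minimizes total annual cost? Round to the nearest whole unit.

With planned backorders, Q* = √(2DS/H) · √((H+B)/B).
√(2DS/H) = √(2 × 39,480 × 321 / 2.74) = 3041.451.
√((H+B)/B) = √((2.74+26.9)/26.9) = 1.0497.
Q* ≈ 3192.595.

Q* ≈ 3,193 filters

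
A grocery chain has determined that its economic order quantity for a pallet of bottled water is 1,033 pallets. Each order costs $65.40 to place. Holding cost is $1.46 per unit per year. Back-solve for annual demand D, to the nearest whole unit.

D ≈ 11,911 pallets per year

The basic EOQ model gives Q* = √(2DS/H); rearrange for the unknown.
From Q* = √(2DS/H): D = Q*²H / (2S) = 1,033² × 1.46 / (2 × 65.4) = 11910.932.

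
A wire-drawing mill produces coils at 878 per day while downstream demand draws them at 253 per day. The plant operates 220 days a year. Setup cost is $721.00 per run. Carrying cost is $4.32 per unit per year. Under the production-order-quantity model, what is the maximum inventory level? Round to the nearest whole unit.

Annual demand D = 253 × 220 = 55,660.
Production build-up factor (1 − d/p) = 1 − 253/878 = 0.7118.
Q* = √(2DS / (H(1 − d/p))) = √(2 × 55,660 × 721 / (4.32 × 0.7118)).
= √(80,261,720 / 3.0752) ≈ 5108.808.
Maximum inventory = Q*(1 − d/p) = 5108.808 × 0.7118 ≈ 3636.680.

I_max ≈ 3,637 coils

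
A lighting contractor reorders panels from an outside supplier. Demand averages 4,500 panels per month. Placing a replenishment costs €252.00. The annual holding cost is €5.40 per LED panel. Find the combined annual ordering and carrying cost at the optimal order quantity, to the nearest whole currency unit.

TC* ≈ €12,123

Annual demand D = 4,500 × 12 = 54,000.
The optimal lot size = √(2DS/H) = √(2 × 54,000 × 252 / 5.4) ≈ 2244.99.
At the optimum the two cost components are equal, so total cost = 2·(Q*/2)H = Q*·H.
Minimum total = √(2DSH) = √(2 × 54,000 × 252 × 5.4) ≈ 12122.970.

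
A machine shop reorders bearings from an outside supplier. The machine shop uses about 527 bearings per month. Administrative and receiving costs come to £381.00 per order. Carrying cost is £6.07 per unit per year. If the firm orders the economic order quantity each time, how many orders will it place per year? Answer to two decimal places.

Annual demand D = 527 × 12 = 6,324.
Q* = √(2DS/H) = √(2 × 6,324 × 381 / 6.07) ≈ 891.00.
Orders per year = D / Q* = 6,324 / 891.00 ≈ 7.098.

N ≈ 7.10 orders per year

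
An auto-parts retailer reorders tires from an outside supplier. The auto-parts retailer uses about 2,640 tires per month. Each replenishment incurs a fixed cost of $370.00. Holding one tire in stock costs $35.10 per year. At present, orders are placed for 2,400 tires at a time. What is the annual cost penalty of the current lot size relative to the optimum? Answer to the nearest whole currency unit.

Extra cost ≈ $18,319 per year

Annual demand D = 2,640 × 12 = 31,680.
EOQ = √(2DS/H) = √(2 × 31,680 × 370 / 35.1) ≈ 817.25.
Cost at Q* = (D/Q*)S + (Q*/2)H = √(2DSH) ≈ $28,685.47.
Cost at Q = 2,400: (31,680/2,400)×370 + (2,400/2)×35.1 = $4,884.00 + $42,120.00 = $47,004.00.
Excess = $47,004.00 − $28,685.47 = $18,318.53.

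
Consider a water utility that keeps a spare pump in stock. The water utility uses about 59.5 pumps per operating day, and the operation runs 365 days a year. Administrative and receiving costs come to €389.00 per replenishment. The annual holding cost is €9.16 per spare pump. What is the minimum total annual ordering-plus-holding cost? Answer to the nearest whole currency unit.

Annual demand D = 59.5 × 365 = 21,717.5.
The optimal lot size = √(2DS/H) = √(2 × 21,717.5 × 389 / 9.16) ≈ 1358.15.
At Q*, ordering cost (D/Q*)S equals holding cost (Q*/2)H, each = √(DSH/2).
Minimum total = √(2DSH) = √(2 × 21,717.5 × 389 × 9.16) ≈ 12440.632.

TC* ≈ €12,441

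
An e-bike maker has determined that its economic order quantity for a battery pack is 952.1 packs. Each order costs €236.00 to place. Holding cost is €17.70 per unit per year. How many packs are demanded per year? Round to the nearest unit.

D ≈ 33,994 packs per year

The basic EOQ model gives Q* = √(2DS/H); rearrange for the unknown.
From Q* = √(2DS/H): D = Q*²H / (2S) = 952.1² × 17.7 / (2 × 236) = 33993.540.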